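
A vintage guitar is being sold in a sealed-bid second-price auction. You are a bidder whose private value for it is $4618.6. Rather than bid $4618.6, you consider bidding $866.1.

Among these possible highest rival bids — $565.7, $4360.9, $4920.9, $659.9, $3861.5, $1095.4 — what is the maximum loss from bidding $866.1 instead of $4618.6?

$3523.2

$565.7: same outcome either way → loss $0.
$4360.9: truthful gives $257.7, deviation gives $0 → loss $257.7.
$4920.9: same outcome either way → loss $0.
$659.9: same outcome either way → loss $0.
$3861.5: truthful gives $757.1, deviation gives $0 → loss $757.1.
$1095.4: truthful gives $3523.2, deviation gives $0 → loss $3523.2.
Maximum loss: $3523.2.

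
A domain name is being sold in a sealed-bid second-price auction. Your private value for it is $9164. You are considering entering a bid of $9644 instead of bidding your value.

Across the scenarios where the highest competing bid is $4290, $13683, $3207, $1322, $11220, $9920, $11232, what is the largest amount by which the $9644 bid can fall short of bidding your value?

$4290: same outcome either way → loss $0.
$13683: same outcome either way → loss $0.
$3207: same outcome either way → loss $0.
$1322: same outcome either way → loss $0.
$11220: same outcome either way → loss $0.
$9920: same outcome either way → loss $0.
$11232: same outcome either way → loss $0.
Maximum loss: $0.

$0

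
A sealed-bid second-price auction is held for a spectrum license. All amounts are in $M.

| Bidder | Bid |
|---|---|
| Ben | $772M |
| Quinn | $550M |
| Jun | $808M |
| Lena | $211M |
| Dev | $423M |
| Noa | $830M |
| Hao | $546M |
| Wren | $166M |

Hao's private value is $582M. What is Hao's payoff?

Highest bid: Noa at $830M, so Noa wins.
Second-highest bid: Jun at $808M — that is the price the winner pays.
Hao did not win, so Hao pays nothing and receives nothing: payoff $0M.

$0M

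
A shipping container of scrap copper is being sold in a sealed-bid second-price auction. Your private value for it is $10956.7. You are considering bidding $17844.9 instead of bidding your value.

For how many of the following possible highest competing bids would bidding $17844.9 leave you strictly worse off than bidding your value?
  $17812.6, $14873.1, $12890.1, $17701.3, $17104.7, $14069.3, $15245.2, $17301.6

8

The deviation hurts exactly when the highest competing bid lies strictly between $10956.7 and $17844.9 — overbidding then wins at a price above your value.
$17812.6: inside the interval → strictly worse (loss $6855.9).
$14873.1: inside the interval → strictly worse (loss $3916.4).
$12890.1: inside the interval → strictly worse (loss $1933.4).
$17701.3: inside the interval → strictly worse (loss $6744.6).
$17104.7: inside the interval → strictly worse (loss $6148).
$14069.3: inside the interval → strictly worse (loss $3112.6).
$15245.2: inside the interval → strictly worse (loss $4288.5).
$17301.6: inside the interval → strictly worse (loss $6344.9).
Count: 8.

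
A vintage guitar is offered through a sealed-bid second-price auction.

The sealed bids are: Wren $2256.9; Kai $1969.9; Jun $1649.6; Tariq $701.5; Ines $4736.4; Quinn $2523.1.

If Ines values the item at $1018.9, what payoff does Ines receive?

Highest bid: Ines at $4736.4, so Ines wins.
Second-highest bid: Quinn at $2523.1 — that is the price the winner pays.
Ines's payoff = value − price = $1018.9 − $2523.1 = −$1504.2.

−$1504.2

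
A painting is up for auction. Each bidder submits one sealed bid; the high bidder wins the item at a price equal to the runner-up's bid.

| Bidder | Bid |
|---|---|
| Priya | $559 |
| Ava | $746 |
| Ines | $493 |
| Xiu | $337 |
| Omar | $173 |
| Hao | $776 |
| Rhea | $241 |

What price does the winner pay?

$746

Highest bid: Hao at $776, so Hao wins.
Second-highest bid: Ava at $746 — that is the price the winner pays.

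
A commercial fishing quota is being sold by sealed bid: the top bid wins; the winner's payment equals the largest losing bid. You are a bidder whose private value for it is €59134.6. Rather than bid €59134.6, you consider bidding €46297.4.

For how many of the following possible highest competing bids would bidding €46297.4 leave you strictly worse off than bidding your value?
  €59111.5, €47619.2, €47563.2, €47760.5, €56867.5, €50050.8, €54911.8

The deviation hurts exactly when the highest competing bid lies strictly between €46297.4 and €59134.6 — underbidding then forfeits a profitable win.
€59111.5: inside the interval → strictly worse (loss €23.1).
€47619.2: inside the interval → strictly worse (loss €11515.4).
€47563.2: inside the interval → strictly worse (loss €11571.4).
€47760.5: inside the interval → strictly worse (loss €11374.1).
€56867.5: inside the interval → strictly worse (loss €2267.1).
€50050.8: inside the interval → strictly worse (loss €9083.8).
€54911.8: inside the interval → strictly worse (loss €4222.8).
Count: 7.

7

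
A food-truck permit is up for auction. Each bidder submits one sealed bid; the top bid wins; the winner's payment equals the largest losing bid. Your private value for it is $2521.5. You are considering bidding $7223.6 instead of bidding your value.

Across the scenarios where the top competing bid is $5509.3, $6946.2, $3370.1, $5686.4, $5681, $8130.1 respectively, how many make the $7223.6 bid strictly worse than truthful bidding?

5

The deviation hurts exactly when the highest competing bid lies strictly between $2521.5 and $7223.6 — overbidding then wins at a price above your value.
$5509.3: inside the interval → strictly worse (loss $2987.8).
$6946.2: inside the interval → strictly worse (loss $4424.7).
$3370.1: inside the interval → strictly worse (loss $848.6).
$5686.4: inside the interval → strictly worse (loss $3164.9).
$5681: inside the interval → strictly worse (loss $3159.5).
$8130.1: above both → same outcome either way.
Count: 5.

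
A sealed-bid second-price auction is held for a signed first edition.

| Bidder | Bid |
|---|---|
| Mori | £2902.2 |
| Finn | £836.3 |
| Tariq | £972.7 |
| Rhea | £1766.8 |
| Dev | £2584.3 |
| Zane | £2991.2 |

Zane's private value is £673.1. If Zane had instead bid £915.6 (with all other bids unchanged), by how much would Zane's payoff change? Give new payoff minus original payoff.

The highest bid among the other bidders is £2902.2; Zane's bid doesn't change that.
Original bid £2991.2: Zane is highest, pays the top rival bid £2902.2; payoff £673.1 − £2902.2 = −£2229.1.
Alternative bid £915.6: Zane is not highest (top rival bid is £2902.2); payoff £0.
Change in payoff = £0 − (−£2229.1) = £2229.1.

£2229.1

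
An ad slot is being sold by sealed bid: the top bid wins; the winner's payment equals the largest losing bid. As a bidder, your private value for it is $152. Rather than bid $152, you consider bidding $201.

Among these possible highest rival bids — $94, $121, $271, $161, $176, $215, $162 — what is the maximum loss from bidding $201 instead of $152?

$24

$94: same outcome either way → loss $0.
$121: same outcome either way → loss $0.
$271: same outcome either way → loss $0.
$161: truthful gives $0, deviation gives −$9 → loss $9.
$176: truthful gives $0, deviation gives −$24 → loss $24.
$215: same outcome either way → loss $0.
$162: truthful gives $0, deviation gives −$10 → loss $10.
Maximum loss: $24.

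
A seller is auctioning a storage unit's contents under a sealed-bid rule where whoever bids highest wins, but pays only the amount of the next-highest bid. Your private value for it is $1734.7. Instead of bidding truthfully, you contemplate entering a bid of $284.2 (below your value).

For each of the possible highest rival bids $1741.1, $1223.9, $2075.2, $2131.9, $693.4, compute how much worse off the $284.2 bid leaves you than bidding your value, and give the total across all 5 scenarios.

The deviation costs you only when the competing bid falls strictly between $284.2 and $1734.7; elsewhere both bids give the same outcome.
$1741.1: outcomes coincide → loss $0.
$1223.9: truthful payoff $510.8, deviation payoff $0 → loss $510.8.
$2075.2: outcomes coincide → loss $0.
$2131.9: outcomes coincide → loss $0.
$693.4: truthful payoff $1041.3, deviation payoff $0 → loss $1041.3.
Total loss = $510.8 + $1041.3 = $1552.1.

$1552.1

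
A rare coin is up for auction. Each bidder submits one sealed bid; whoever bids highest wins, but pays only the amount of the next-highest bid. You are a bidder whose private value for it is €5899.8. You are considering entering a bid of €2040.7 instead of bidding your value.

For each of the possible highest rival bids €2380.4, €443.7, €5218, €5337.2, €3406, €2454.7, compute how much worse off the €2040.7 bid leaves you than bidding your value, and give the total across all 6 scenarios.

The deviation costs you only when the competing bid falls strictly between €2040.7 and €5899.8; elsewhere both bids give the same outcome.
€2380.4: truthful payoff €3519.4, deviation payoff €0 → loss €3519.4.
€443.7: outcomes coincide → loss €0.
€5218: truthful payoff €681.8, deviation payoff €0 → loss €681.8.
€5337.2: truthful payoff €562.6, deviation payoff €0 → loss €562.6.
€3406: truthful payoff €2493.8, deviation payoff €0 → loss €2493.8.
€2454.7: truthful payoff €3445.1, deviation payoff €0 → loss €3445.1.
Total loss = €3519.4 + €681.8 + €562.6 + €2493.8 + €3445.1 = €10702.7.

€10702.7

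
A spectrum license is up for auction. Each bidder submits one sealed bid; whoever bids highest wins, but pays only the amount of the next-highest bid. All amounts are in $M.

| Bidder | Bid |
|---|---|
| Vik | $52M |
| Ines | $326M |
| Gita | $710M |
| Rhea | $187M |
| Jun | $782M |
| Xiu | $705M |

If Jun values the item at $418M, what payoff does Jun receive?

Highest bid: Jun at $782M, so Jun wins.
Second-highest bid: Gita at $710M — that is the price the winner pays.
Jun's payoff = value − price = $418M − $710M = −$292M.

−$292M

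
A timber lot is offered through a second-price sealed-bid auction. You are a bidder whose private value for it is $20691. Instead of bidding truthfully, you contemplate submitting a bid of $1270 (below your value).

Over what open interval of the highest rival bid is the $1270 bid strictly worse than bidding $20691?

If the competing bid is below $1270, both bids win at the same price — no difference.
If it is above $20691, both bids lose — no difference.
If it lies strictly between $1270 and $20691, bidding your value wins at a price below your value (positive payoff) while bidding $1270 loses (payoff 0).
So the deviation strictly hurts on the open interval ($1270, $20691).
Because the price is fixed by the runner-up's bid, deviating from your value can only change a good outcome into a bad one — never the reverse.

($1270, $20691)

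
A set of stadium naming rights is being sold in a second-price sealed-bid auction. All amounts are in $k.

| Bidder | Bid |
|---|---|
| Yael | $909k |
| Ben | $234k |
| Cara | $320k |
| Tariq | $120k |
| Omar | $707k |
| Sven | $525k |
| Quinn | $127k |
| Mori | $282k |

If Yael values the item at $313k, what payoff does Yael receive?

−$394k

Highest bid: Yael at $909k, so Yael wins.
Second-highest bid: Omar at $707k — that is the price the winner pays.
Yael's payoff = value − price = $313k − $707k = −$394k.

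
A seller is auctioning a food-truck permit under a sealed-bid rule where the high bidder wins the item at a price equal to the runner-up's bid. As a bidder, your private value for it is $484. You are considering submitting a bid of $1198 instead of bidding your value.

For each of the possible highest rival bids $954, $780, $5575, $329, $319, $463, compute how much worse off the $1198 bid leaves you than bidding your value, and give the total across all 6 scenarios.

$766

The deviation costs you only when the competing bid falls strictly between $484 and $1198; elsewhere both bids give the same outcome.
$954: truthful payoff $0, deviation payoff −$470 → loss $470.
$780: truthful payoff $0, deviation payoff −$296 → loss $296.
$5575: outcomes coincide → loss $0.
$329: outcomes coincide → loss $0.
$319: outcomes coincide → loss $0.
$463: outcomes coincide → loss $0.
Total loss = $470 + $296 = $766.
Because the price is fixed by the runner-up's bid, deviating from your value can only change a good outcome into a bad one — never the reverse.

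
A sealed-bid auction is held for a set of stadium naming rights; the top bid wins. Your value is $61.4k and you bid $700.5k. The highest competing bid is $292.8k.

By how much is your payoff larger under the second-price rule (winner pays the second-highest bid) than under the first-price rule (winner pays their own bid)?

You have the highest bid, so you win under either rule.
Second-price: pay $292.8k → payoff −$231.4k.
First-price: pay your own bid $700.5k → payoff −$639.1k.
Difference = −$231.4k − (−$639.1k) = $407.7k.

$407.7k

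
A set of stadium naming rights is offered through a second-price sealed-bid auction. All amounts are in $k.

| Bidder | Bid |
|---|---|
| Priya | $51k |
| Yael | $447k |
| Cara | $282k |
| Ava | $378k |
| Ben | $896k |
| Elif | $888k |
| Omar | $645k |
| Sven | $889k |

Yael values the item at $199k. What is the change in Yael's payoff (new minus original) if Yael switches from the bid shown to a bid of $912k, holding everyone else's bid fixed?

The highest bid among the other bidders is $896k; Yael's bid doesn't change that.
Original bid $447k: Yael is not highest (top rival bid is $896k); payoff $0k.
Alternative bid $912k: Yael is highest, pays the top rival bid $896k; payoff $199k − $896k = −$697k.
Change in payoff = −$697k − ($0k) = −$697k.

−$697k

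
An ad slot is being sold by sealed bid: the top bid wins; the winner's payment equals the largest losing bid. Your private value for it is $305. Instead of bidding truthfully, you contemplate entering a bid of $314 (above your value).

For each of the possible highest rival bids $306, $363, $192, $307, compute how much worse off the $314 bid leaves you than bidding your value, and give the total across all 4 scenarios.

$3

The deviation costs you only when the competing bid falls strictly between $305 and $314; elsewhere both bids give the same outcome.
$306: truthful payoff $0, deviation payoff −$1 → loss $1.
$363: outcomes coincide → loss $0.
$192: outcomes coincide → loss $0.
$307: truthful payoff $0, deviation payoff −$2 → loss $2.
Total loss = $1 + $2 = $3.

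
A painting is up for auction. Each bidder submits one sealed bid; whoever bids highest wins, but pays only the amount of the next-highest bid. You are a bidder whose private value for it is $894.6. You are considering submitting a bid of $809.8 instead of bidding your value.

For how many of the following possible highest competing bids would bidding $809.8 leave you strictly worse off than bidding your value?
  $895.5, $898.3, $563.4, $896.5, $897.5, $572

0

The deviation hurts exactly when the highest competing bid lies strictly between $809.8 and $894.6 — underbidding then forfeits a profitable win.
$895.5: above both → same outcome either way.
$898.3: above both → same outcome either way.
$563.4: below both → same outcome either way.
$896.5: above both → same outcome either way.
$897.5: above both → same outcome either way.
$572: below both → same outcome either way.
Count: 0.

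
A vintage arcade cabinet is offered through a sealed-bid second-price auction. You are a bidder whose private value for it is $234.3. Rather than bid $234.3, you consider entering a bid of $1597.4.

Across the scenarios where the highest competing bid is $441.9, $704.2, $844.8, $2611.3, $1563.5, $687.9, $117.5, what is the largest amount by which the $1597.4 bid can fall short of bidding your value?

$1329.2

$441.9: truthful gives $0, deviation gives −$207.6 → loss $207.6.
$704.2: truthful gives $0, deviation gives −$469.9 → loss $469.9.
$844.8: truthful gives $0, deviation gives −$610.5 → loss $610.5.
$2611.3: same outcome either way → loss $0.
$1563.5: truthful gives $0, deviation gives −$1329.2 → loss $1329.2.
$687.9: truthful gives $0, deviation gives −$453.6 → loss $453.6.
$117.5: same outcome either way → loss $0.
Maximum loss: $1329.2.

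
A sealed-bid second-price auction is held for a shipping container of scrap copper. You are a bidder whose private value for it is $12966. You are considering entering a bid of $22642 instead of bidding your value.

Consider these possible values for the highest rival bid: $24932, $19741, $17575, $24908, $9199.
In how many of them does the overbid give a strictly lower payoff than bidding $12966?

2

The deviation hurts exactly when the highest competing bid lies strictly between $12966 and $22642 — overbidding then wins at a price above your value.
$24932: above both → same outcome either way.
$19741: inside the interval → strictly worse (loss $6775).
$17575: inside the interval → strictly worse (loss $4609).
$24908: above both → same outcome either way.
$9199: below both → same outcome either way.
Count: 2.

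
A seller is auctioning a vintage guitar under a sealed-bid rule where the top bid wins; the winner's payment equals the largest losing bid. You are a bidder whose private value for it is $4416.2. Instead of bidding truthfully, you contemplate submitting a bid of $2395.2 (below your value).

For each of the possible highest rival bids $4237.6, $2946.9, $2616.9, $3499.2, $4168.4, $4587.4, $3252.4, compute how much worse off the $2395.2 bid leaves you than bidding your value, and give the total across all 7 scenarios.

The deviation costs you only when the competing bid falls strictly between $2395.2 and $4416.2; elsewhere both bids give the same outcome.
$4237.6: truthful payoff $178.6, deviation payoff $0 → loss $178.6.
$2946.9: truthful payoff $1469.3, deviation payoff $0 → loss $1469.3.
$2616.9: truthful payoff $1799.3, deviation payoff $0 → loss $1799.3.
$3499.2: truthful payoff $917, deviation payoff $0 → loss $917.
$4168.4: truthful payoff $247.8, deviation payoff $0 → loss $247.8.
$4587.4: outcomes coincide → loss $0.
$3252.4: truthful payoff $1163.8, deviation payoff $0 → loss $1163.8.
Total loss = $178.6 + $1469.3 + $1799.3 + $917 + $247.8 + $1163.8 = $5775.8.
Truthful bidding weakly dominates here: raising your bid can only win items priced above your value, and lowering it can only forfeit items priced below.

$5775.8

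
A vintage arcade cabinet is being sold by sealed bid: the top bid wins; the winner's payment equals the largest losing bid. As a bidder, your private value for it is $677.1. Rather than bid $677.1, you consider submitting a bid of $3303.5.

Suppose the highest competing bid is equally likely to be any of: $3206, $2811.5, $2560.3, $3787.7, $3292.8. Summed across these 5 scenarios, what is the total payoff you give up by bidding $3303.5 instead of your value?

$9162.2

The deviation costs you only when the competing bid falls strictly between $677.1 and $3303.5; elsewhere both bids give the same outcome.
$3206: truthful payoff $0, deviation payoff −$2528.9 → loss $2528.9.
$2811.5: truthful payoff $0, deviation payoff −$2134.4 → loss $2134.4.
$2560.3: truthful payoff $0, deviation payoff −$1883.2 → loss $1883.2.
$3787.7: outcomes coincide → loss $0.
$3292.8: truthful payoff $0, deviation payoff −$2615.7 → loss $2615.7.
Total loss = $2528.9 + $2134.4 + $1883.2 + $2615.7 = $9162.2.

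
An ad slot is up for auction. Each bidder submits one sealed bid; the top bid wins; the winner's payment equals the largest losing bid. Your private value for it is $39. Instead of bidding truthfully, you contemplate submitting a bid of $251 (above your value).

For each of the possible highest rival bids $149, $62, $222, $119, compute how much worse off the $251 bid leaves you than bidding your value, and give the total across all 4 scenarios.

The deviation costs you only when the competing bid falls strictly between $39 and $251; elsewhere both bids give the same outcome.
$149: truthful payoff $0, deviation payoff −$110 → loss $110.
$62: truthful payoff $0, deviation payoff −$23 → loss $23.
$222: truthful payoff $0, deviation payoff −$183 → loss $183.
$119: truthful payoff $0, deviation payoff −$80 → loss $80.
Total loss = $110 + $23 + $183 + $80 = $396.

$396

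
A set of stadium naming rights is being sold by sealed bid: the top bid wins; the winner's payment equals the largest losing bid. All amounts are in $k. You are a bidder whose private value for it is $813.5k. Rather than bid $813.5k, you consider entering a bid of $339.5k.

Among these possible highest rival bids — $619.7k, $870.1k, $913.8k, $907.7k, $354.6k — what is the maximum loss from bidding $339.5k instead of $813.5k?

$619.7k: truthful gives $193.8k, deviation gives $0k → loss $193.8k.
$870.1k: same outcome either way → loss $0k.
$913.8k: same outcome either way → loss $0k.
$907.7k: same outcome either way → loss $0k.
$354.6k: truthful gives $458.9k, deviation gives $0k → loss $458.9k.
Maximum loss: $458.9k.

$458.9k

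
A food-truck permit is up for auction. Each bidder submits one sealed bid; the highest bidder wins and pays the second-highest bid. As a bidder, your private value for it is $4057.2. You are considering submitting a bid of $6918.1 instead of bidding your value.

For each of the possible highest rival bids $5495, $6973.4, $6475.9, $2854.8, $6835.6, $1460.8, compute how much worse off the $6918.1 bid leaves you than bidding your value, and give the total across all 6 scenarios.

The deviation costs you only when the competing bid falls strictly between $4057.2 and $6918.1; elsewhere both bids give the same outcome.
$5495: truthful payoff $0, deviation payoff −$1437.8 → loss $1437.8.
$6973.4: outcomes coincide → loss $0.
$6475.9: truthful payoff $0, deviation payoff −$2418.7 → loss $2418.7.
$2854.8: outcomes coincide → loss $0.
$6835.6: truthful payoff $0, deviation payoff −$2778.4 → loss $2778.4.
$1460.8: outcomes coincide → loss $0.
Total loss = $1437.8 + $2418.7 + $2778.4 = $6634.9.
Truthful bidding weakly dominates here: raising your bid can only win items priced above your value, and lowering it can only forfeit items priced below.

$6634.9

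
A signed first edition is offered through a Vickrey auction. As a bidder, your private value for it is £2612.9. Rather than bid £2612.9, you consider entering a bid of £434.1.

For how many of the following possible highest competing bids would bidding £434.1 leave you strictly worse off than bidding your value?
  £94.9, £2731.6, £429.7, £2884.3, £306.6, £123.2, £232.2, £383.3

0

The deviation hurts exactly when the highest competing bid lies strictly between £434.1 and £2612.9 — underbidding then forfeits a profitable win.
£94.9: below both → same outcome either way.
£2731.6: above both → same outcome either way.
£429.7: below both → same outcome either way.
£2884.3: above both → same outcome either way.
£306.6: below both → same outcome either way.
£123.2: below both → same outcome either way.
£232.2: below both → same outcome either way.
£383.3: below both → same outcome either way.
Count: 0.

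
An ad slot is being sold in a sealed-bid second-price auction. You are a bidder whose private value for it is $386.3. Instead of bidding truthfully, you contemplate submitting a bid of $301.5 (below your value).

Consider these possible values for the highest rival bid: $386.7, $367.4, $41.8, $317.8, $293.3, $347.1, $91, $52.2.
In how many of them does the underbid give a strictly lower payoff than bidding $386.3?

3

The deviation hurts exactly when the highest competing bid lies strictly between $301.5 and $386.3 — underbidding then forfeits a profitable win.
$386.7: above both → same outcome either way.
$367.4: inside the interval → strictly worse (loss $18.9).
$41.8: below both → same outcome either way.
$317.8: inside the interval → strictly worse (loss $68.5).
$293.3: below both → same outcome either way.
$347.1: inside the interval → strictly worse (loss $39.2).
$91: below both → same outcome either way.
$52.2: below both → same outcome either way.
Count: 3.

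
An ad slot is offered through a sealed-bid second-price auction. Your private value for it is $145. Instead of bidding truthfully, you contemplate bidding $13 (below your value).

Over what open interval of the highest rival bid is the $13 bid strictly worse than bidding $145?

If the competing bid is below $13, both bids win at the same price — no difference.
If it is above $145, both bids lose — no difference.
If it lies strictly between $13 and $145, bidding your value wins at a price below your value (positive payoff) while bidding $13 loses (payoff 0).
So the deviation strictly hurts on the open interval ($13, $145).

($13, $145)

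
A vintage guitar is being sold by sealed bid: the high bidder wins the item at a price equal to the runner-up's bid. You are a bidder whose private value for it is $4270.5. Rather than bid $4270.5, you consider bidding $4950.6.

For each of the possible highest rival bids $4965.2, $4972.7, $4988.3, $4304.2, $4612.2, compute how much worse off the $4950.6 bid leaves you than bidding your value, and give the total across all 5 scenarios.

The deviation costs you only when the competing bid falls strictly between $4270.5 and $4950.6; elsewhere both bids give the same outcome.
$4965.2: outcomes coincide → loss $0.
$4972.7: outcomes coincide → loss $0.
$4988.3: outcomes coincide → loss $0.
$4304.2: truthful payoff $0, deviation payoff −$33.7 → loss $33.7.
$4612.2: truthful payoff $0, deviation payoff −$341.7 → loss $341.7.
Total loss = $33.7 + $341.7 = $375.4.
In a second-price auction your bid sets only whether you win, not what you pay, so bidding your true value is weakly dominant.

$375.4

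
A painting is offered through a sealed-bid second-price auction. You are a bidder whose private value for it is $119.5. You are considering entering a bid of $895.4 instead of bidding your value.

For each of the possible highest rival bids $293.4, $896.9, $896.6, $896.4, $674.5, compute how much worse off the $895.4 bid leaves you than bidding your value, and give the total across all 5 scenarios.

The deviation costs you only when the competing bid falls strictly between $119.5 and $895.4; elsewhere both bids give the same outcome.
$293.4: truthful payoff $0, deviation payoff −$173.9 → loss $173.9.
$896.9: outcomes coincide → loss $0.
$896.6: outcomes coincide → loss $0.
$896.4: outcomes coincide → loss $0.
$674.5: truthful payoff $0, deviation payoff −$555 → loss $555.
Total loss = $173.9 + $555 = $728.9.

$728.9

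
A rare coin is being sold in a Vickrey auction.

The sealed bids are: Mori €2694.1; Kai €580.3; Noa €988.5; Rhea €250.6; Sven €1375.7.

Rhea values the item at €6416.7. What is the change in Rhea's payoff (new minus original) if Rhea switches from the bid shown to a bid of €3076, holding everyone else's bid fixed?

€3722.6

The highest bid among the other bidders is €2694.1; Rhea's bid doesn't change that.
Original bid €250.6: Rhea is not highest (top rival bid is €2694.1); payoff €0.
Alternative bid €3076: Rhea is highest, pays the top rival bid €2694.1; payoff €6416.7 − €2694.1 = €3722.6.
Change in payoff = €3722.6 − (€0) = €3722.6.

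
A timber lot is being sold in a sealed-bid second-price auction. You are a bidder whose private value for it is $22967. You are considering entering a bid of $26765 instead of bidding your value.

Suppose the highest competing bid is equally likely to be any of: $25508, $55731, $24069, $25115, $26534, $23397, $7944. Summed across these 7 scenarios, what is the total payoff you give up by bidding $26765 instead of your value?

$9788

The deviation costs you only when the competing bid falls strictly between $22967 and $26765; elsewhere both bids give the same outcome.
$25508: truthful payoff $0, deviation payoff −$2541 → loss $2541.
$55731: outcomes coincide → loss $0.
$24069: truthful payoff $0, deviation payoff −$1102 → loss $1102.
$25115: truthful payoff $0, deviation payoff −$2148 → loss $2148.
$26534: truthful payoff $0, deviation payoff −$3567 → loss $3567.
$23397: truthful payoff $0, deviation payoff −$430 → loss $430.
$7944: outcomes coincide → loss $0.
Total loss = $2541 + $1102 + $2148 + $3567 + $430 = $9788.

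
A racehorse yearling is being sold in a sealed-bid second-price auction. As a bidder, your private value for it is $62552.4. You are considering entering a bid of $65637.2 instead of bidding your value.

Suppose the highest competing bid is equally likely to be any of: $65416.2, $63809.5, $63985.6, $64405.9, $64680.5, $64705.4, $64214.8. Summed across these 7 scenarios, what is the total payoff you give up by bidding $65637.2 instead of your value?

$13351.1

The deviation costs you only when the competing bid falls strictly between $62552.4 and $65637.2; elsewhere both bids give the same outcome.
$65416.2: truthful payoff $0, deviation payoff −$2863.8 → loss $2863.8.
$63809.5: truthful payoff $0, deviation payoff −$1257.1 → loss $1257.1.
$63985.6: truthful payoff $0, deviation payoff −$1433.2 → loss $1433.2.
$64405.9: truthful payoff $0, deviation payoff −$1853.5 → loss $1853.5.
$64680.5: truthful payoff $0, deviation payoff −$2128.1 → loss $2128.1.
$64705.4: truthful payoff $0, deviation payoff −$2153 → loss $2153.
$64214.8: truthful payoff $0, deviation payoff −$1662.4 → loss $1662.4.
Total loss = $2863.8 + $1257.1 + $1433.2 + $1853.5 + $2128.1 + $2153 + $1662.4 = $13351.1.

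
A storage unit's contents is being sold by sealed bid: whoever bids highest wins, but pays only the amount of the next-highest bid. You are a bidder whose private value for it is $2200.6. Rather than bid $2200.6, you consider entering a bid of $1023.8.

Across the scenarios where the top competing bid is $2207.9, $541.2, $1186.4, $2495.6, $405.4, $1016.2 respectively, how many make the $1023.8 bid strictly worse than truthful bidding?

The deviation hurts exactly when the highest competing bid lies strictly between $1023.8 and $2200.6 — underbidding then forfeits a profitable win.
$2207.9: above both → same outcome either way.
$541.2: below both → same outcome either way.
$1186.4: inside the interval → strictly worse (loss $1014.2).
$2495.6: above both → same outcome either way.
$405.4: below both → same outcome either way.
$1016.2: below both → same outcome either way.
Count: 1.

1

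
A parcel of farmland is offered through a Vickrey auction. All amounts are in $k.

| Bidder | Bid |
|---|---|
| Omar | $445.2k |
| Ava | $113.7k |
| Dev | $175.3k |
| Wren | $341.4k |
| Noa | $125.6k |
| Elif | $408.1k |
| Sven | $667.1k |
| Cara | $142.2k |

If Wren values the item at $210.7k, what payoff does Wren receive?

$0k

Highest bid: Sven at $667.1k, so Sven wins.
Second-highest bid: Omar at $445.2k — that is the price the winner pays.
Wren did not win, so Wren pays nothing and receives nothing: payoff $0k.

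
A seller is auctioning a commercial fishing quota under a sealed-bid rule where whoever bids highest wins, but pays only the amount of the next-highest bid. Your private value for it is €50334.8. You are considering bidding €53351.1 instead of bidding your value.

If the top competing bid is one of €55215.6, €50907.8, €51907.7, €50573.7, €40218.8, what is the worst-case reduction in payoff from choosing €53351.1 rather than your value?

€55215.6: same outcome either way → loss €0.
€50907.8: truthful gives €0, deviation gives −€573 → loss €573.
€51907.7: truthful gives €0, deviation gives −€1572.9 → loss €1572.9.
€50573.7: truthful gives €0, deviation gives −€238.9 → loss €238.9.
€40218.8: same outcome either way → loss €0.
Maximum loss: €1572.9.

€1572.9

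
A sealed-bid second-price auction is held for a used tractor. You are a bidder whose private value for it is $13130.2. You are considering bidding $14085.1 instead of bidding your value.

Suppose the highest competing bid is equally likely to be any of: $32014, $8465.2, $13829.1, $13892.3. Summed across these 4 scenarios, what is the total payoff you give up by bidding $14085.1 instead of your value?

$1461

The deviation costs you only when the competing bid falls strictly between $13130.2 and $14085.1; elsewhere both bids give the same outcome.
$32014: outcomes coincide → loss $0.
$8465.2: outcomes coincide → loss $0.
$13829.1: truthful payoff $0, deviation payoff −$698.9 → loss $698.9.
$13892.3: truthful payoff $0, deviation payoff −$762.1 → loss $762.1.
Total loss = $698.9 + $762.1 = $1461.
Because the price is fixed by the runner-up's bid, deviating from your value can only change a good outcome into a bad one — never the reverse.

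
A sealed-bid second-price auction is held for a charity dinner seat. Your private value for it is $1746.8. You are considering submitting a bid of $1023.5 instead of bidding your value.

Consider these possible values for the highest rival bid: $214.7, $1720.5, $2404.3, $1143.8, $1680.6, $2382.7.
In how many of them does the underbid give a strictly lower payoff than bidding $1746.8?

3

The deviation hurts exactly when the highest competing bid lies strictly between $1023.5 and $1746.8 — underbidding then forfeits a profitable win.
$214.7: below both → same outcome either way.
$1720.5: inside the interval → strictly worse (loss $26.3).
$2404.3: above both → same outcome either way.
$1143.8: inside the interval → strictly worse (loss $603).
$1680.6: inside the interval → strictly worse (loss $66.2).
$2382.7: above both → same outcome either way.
Count: 3.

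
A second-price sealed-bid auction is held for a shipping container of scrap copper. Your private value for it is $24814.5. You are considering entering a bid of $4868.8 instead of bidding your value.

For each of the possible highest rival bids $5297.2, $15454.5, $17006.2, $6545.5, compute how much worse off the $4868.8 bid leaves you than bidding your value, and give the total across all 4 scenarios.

The deviation costs you only when the competing bid falls strictly between $4868.8 and $24814.5; elsewhere both bids give the same outcome.
$5297.2: truthful payoff $19517.3, deviation payoff $0 → loss $19517.3.
$15454.5: truthful payoff $9360, deviation payoff $0 → loss $9360.
$17006.2: truthful payoff $7808.3, deviation payoff $0 → loss $7808.3.
$6545.5: truthful payoff $18269, deviation payoff $0 → loss $18269.
Total loss = $19517.3 + $9360 + $7808.3 + $18269 = $54954.6.
In a second-price auction your bid sets only whether you win, not what you pay, so bidding your true value is weakly dominant.

$54954.6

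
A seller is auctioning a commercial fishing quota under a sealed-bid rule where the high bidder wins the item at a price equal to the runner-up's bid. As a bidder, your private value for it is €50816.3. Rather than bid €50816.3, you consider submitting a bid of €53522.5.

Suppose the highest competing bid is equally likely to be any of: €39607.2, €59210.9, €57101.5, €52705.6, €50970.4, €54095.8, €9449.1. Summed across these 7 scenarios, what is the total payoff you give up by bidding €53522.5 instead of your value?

The deviation costs you only when the competing bid falls strictly between €50816.3 and €53522.5; elsewhere both bids give the same outcome.
€39607.2: outcomes coincide → loss €0.
€59210.9: outcomes coincide → loss €0.
€57101.5: outcomes coincide → loss €0.
€52705.6: truthful payoff €0, deviation payoff −€1889.3 → loss €1889.3.
€50970.4: truthful payoff €0, deviation payoff −€154.1 → loss €154.1.
€54095.8: outcomes coincide → loss €0.
€9449.1: outcomes coincide → loss €0.
Total loss = €1889.3 + €154.1 = €2043.4.

€2043.4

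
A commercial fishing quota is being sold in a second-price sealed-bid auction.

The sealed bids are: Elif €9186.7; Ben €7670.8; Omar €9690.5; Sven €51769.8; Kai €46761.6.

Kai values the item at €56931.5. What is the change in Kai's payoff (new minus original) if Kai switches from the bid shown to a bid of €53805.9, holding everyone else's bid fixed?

The highest bid among the other bidders is €51769.8; Kai's bid doesn't change that.
Original bid €46761.6: Kai is not highest (top rival bid is €51769.8); payoff €0.
Alternative bid €53805.9: Kai is highest, pays the top rival bid €51769.8; payoff €56931.5 − €51769.8 = €5161.7.
Change in payoff = €5161.7 − (€0) = €5161.7.

€5161.7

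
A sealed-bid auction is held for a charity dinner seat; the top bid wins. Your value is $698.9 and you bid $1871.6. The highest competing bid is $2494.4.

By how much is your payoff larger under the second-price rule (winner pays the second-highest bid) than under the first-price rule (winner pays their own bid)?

Your bid $1871.6 is below $2494.4, so you lose under either rule.
Payoff is $0 in both cases; difference = $0.

$0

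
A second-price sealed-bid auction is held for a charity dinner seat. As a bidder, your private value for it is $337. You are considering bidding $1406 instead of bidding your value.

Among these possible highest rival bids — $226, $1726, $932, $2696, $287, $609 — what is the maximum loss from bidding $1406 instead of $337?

$226: same outcome either way → loss $0.
$1726: same outcome either way → loss $0.
$932: truthful gives $0, deviation gives −$595 → loss $595.
$2696: same outcome either way → loss $0.
$287: same outcome either way → loss $0.
$609: truthful gives $0, deviation gives −$272 → loss $272.
Maximum loss: $595.

$595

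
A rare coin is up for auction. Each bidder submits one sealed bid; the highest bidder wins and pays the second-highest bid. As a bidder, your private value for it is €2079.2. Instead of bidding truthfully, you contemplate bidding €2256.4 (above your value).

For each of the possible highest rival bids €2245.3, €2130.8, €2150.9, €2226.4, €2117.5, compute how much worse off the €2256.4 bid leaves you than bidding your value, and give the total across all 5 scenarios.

The deviation costs you only when the competing bid falls strictly between €2079.2 and €2256.4; elsewhere both bids give the same outcome.
€2245.3: truthful payoff €0, deviation payoff −€166.1 → loss €166.1.
€2130.8: truthful payoff €0, deviation payoff −€51.6 → loss €51.6.
€2150.9: truthful payoff €0, deviation payoff −€71.7 → loss €71.7.
€2226.4: truthful payoff €0, deviation payoff −€147.2 → loss €147.2.
€2117.5: truthful payoff €0, deviation payoff −€38.3 → loss €38.3.
Total loss = €166.1 + €51.6 + €71.7 + €147.2 + €38.3 = €474.9.

€474.9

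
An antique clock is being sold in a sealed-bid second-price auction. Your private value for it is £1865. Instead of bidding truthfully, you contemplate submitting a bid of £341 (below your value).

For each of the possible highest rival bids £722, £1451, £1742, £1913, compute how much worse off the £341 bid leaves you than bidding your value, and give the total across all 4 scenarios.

£1680

The deviation costs you only when the competing bid falls strictly between £341 and £1865; elsewhere both bids give the same outcome.
£722: truthful payoff £1143, deviation payoff £0 → loss £1143.
£1451: truthful payoff £414, deviation payoff £0 → loss £414.
£1742: truthful payoff £123, deviation payoff £0 → loss £123.
£1913: outcomes coincide → loss £0.
Total loss = £1143 + £414 + £123 = £1680.
Because the price is fixed by the runner-up's bid, deviating from your value can only change a good outcome into a bad one — never the reverse.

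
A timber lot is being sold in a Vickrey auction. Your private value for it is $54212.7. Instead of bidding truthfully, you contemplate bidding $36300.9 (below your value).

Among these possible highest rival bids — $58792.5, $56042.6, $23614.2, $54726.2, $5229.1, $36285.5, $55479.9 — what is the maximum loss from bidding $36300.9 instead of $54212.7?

$0

$58792.5: same outcome either way → loss $0.
$56042.6: same outcome either way → loss $0.
$23614.2: same outcome either way → loss $0.
$54726.2: same outcome either way → loss $0.
$5229.1: same outcome either way → loss $0.
$36285.5: same outcome either way → loss $0.
$55479.9: same outcome either way → loss $0.
Maximum loss: $0.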